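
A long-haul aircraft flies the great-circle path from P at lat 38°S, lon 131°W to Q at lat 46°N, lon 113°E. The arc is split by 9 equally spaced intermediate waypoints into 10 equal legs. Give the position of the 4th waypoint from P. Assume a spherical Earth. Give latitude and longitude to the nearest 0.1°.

≈ lat 2.3°S, lon 174.2°W

From cos δ = sin φ₁ sin φ₂ + cos φ₁ cos φ₂ cos Δλ, the central angle is δ ≈ 2.322 rad (133.1°).
Interpolate at f = 4/10 with slerp weights a = sin((1−f)δ)/sin δ ≈ 1.347, b = sin(fδ)/sin δ ≈ 1.096.
p = a·p₁ + b·p₂ ≈ (-0.994, -0.100, -0.041); φ = arcsin(p_z) ≈ -2.34°, λ = atan2(p_y, p_x) ≈ -174.24°.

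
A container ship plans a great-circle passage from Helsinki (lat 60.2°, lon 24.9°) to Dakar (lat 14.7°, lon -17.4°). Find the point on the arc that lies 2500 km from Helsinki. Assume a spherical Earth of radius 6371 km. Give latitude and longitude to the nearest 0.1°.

≈ lat 43.4°, lon 0.1°

From cos δ = sin φ₁ sin φ₂ + cos φ₁ cos φ₂ cos Δλ, the central angle is δ ≈ 0.957 rad (54.8°). The total great-circle distance is δ·R ≈ 0.957 × 6371 ≈ 6099 km, so the target fraction is f = 2500/6099 ≈ 0.410.
Interpolate at f ≈ 0.410 with slerp weights a = sin((1−f)δ)/sin δ ≈ 0.655, b = sin(fδ)/sin δ ≈ 0.468.
p = a·p₁ + b·p₂ ≈ (0.727, 0.002, 0.687); φ = arcsin(p_z) ≈ 43.38°, λ = atan2(p_y, p_x) ≈ 0.13°.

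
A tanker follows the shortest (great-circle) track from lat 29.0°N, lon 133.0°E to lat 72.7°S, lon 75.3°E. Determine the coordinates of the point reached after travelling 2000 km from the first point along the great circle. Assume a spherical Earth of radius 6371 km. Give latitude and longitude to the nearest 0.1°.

≈ lat 11.6°N, lon 128.2°E

The haversine formula gives a central angle δ ≈ 1.901 rad (108.9°) between the endpoints. The total great-circle distance is δ·R ≈ 1.901 × 6371 ≈ 12109 km, so the target fraction is f = 2000/12109 ≈ 0.165.
Interpolate at f ≈ 0.165 with slerp weights a = sin((1−f)δ)/sin δ ≈ 1.057, b = sin(fδ)/sin δ ≈ 0.326.
p = a·p₁ + b·p₂ ≈ (-0.606, 0.770, 0.201); φ = arcsin(p_z) ≈ 11.58°, λ = atan2(p_y, p_x) ≈ 128.20°.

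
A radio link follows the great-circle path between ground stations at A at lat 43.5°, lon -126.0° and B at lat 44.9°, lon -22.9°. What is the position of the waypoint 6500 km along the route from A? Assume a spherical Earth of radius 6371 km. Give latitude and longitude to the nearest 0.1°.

Write both endpoints as unit vectors p₁, p₂ with components (cos φ cos λ, cos φ sin λ, sin φ).
The central angle between the endpoints is δ = arccos(p₁·p₂) ≈ 1.192 rad (68.3°). The total great-circle distance is δ·R ≈ 1.192 × 6371 ≈ 7597 km, so the target fraction is f = 6500/7597 ≈ 0.856.
Interpolate at f ≈ 0.856 with slerp weights a = sin((1−f)δ)/sin δ ≈ 0.184, b = sin(fδ)/sin δ ≈ 0.917.
p = a·p₁ + b·p₂ ≈ (0.520, -0.361, 0.774); φ = arcsin(p_z) ≈ 50.74°, λ = atan2(p_y, p_x) ≈ -34.78°.

≈ lat 50.7°, lon -34.8°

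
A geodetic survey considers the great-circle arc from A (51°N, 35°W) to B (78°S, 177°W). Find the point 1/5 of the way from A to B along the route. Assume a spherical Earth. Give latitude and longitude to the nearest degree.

≈ (22°N, 43°W)

The haversine formula gives a central angle δ ≈ 2.613 rad (149.7°) between the endpoints.
Interpolate at f = 1/5 with slerp weights a = sin((1−f)δ)/sin δ ≈ 1.720, b = sin(fδ)/sin δ ≈ 0.989.
p = a·p₁ + b·p₂ ≈ (0.681, -0.632, 0.370); φ = arcsin(p_z) ≈ 21.69°, λ = atan2(p_y, p_x) ≈ -42.83°.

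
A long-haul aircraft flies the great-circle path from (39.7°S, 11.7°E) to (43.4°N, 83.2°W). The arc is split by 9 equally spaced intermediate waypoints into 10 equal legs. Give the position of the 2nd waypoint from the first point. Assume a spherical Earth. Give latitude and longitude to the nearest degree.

From cos δ = sin φ₁ sin φ₂ + cos φ₁ cos φ₂ cos Δλ, the central angle is δ ≈ 2.079 rad (119.1°).
Interpolate at f = 2/10 with slerp weights a = sin((1−f)δ)/sin δ ≈ 1.140, b = sin(fδ)/sin δ ≈ 0.462.
p = a·p₁ + b·p₂ ≈ (0.899, -0.156, -0.410); φ = arcsin(p_z) ≈ -24.23°, λ = atan2(p_y, p_x) ≈ -9.83°.

≈ (24°S, 10°W)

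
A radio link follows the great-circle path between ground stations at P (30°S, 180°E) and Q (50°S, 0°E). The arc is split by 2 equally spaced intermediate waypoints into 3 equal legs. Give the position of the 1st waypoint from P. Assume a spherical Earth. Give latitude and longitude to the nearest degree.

≈ (63°S, 180°E)

Write both endpoints as unit vectors p₁, p₂ with components (cos φ cos λ, cos φ sin λ, sin φ).
The central angle between the endpoints is δ = arccos(p₁·p₂) ≈ 1.745 rad (100.0°).
Interpolate at f = 1/3 with slerp weights a = sin((1−f)δ)/sin δ ≈ 0.932, b = sin(fδ)/sin δ ≈ 0.558.
p = a·p₁ + b·p₂ ≈ (-0.449, -0.000, -0.894); φ = arcsin(p_z) ≈ -63.33°, λ = atan2(p_y, p_x) ≈ -180.00°.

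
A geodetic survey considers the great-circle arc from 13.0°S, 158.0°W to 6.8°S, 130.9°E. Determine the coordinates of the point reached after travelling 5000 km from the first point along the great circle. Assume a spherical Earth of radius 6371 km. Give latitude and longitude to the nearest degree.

≈ 11°S, 156°E

From cos δ = sin φ₁ sin φ₂ + cos φ₁ cos φ₂ cos Δλ, the central angle is δ ≈ 1.224 rad (70.1°). The total great-circle distance is δ·R ≈ 1.224 × 6371 ≈ 7797 km, so the target fraction is f = 5000/7797 ≈ 0.641.
Interpolate at f ≈ 0.641 with slerp weights a = sin((1−f)δ)/sin δ ≈ 0.452, b = sin(fδ)/sin δ ≈ 0.751.
p = a·p₁ + b·p₂ ≈ (-0.897, 0.399, -0.191); φ = arcsin(p_z) ≈ -10.99°, λ = atan2(p_y, p_x) ≈ 156.02°.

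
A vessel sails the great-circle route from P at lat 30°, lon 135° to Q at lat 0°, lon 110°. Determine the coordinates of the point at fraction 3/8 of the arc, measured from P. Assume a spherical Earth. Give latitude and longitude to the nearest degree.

≈ lat 19°, lon 125°

Convert each endpoint to a unit vector on the sphere (x = cos φ cos λ, y = cos φ sin λ, z = sin φ).
The central angle between the endpoints is δ = arccos(p₁·p₂) ≈ 0.668 rad (38.3°).
Interpolate at f = 3/8 with slerp weights a = sin((1−f)δ)/sin δ ≈ 0.655, b = sin(fδ)/sin δ ≈ 0.400.
p = a·p₁ + b·p₂ ≈ (-0.538, 0.777, 0.327); φ = arcsin(p_z) ≈ 19.11°, λ = atan2(p_y, p_x) ≈ 124.69°.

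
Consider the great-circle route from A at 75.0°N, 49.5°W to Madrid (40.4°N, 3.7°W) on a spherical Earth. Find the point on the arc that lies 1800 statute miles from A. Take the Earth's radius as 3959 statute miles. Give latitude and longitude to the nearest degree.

Write both endpoints as unit vectors p₁, p₂ with components (cos φ cos λ, cos φ sin λ, sin φ).
The central angle between the endpoints is δ = arccos(p₁·p₂) ≈ 0.702 rad (40.2°). The total great-circle distance is δ·R ≈ 0.702 × 3959 ≈ 2780 mi, so the target fraction is f = 1800/2780 ≈ 0.648.
Interpolate at f ≈ 0.648 with slerp weights a = sin((1−f)δ)/sin δ ≈ 0.379, b = sin(fδ)/sin δ ≈ 0.680.
p = a·p₁ + b·p₂ ≈ (0.580, -0.108, 0.807); φ = arcsin(p_z) ≈ 53.81°, λ = atan2(p_y, p_x) ≈ -10.55°.

≈ 54°N, 11°W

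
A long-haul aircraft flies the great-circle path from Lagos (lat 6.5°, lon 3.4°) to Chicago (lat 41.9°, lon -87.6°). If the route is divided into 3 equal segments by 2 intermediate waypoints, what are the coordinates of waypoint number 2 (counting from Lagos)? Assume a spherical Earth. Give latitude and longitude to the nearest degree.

Write both endpoints as unit vectors p₁, p₂ with components (cos φ cos λ, cos φ sin λ, sin φ).
The central angle between the endpoints is δ = arccos(p₁·p₂) ≈ 1.508 rad (86.4°).
Interpolate at f = 2/3 with slerp weights a = sin((1−f)δ)/sin δ ≈ 0.483, b = sin(fδ)/sin δ ≈ 0.846.
p = a·p₁ + b·p₂ ≈ (0.505, -0.601, 0.620); φ = arcsin(p_z) ≈ 38.29°, λ = atan2(p_y, p_x) ≈ -49.94°.

≈ lat 38°, lon -50°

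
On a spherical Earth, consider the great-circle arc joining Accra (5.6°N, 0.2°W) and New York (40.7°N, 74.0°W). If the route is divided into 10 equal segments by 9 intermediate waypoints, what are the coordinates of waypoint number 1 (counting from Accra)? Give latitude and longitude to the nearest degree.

≈ 10°N, 6°W

Write both endpoints as unit vectors p₁, p₂ with components (cos φ cos λ, cos φ sin λ, sin φ).
The central angle between the endpoints is δ = arccos(p₁·p₂) ≈ 1.293 rad (74.1°).
Interpolate at f = 1/10 with slerp weights a = sin((1−f)δ)/sin δ ≈ 0.955, b = sin(fδ)/sin δ ≈ 0.134.
p = a·p₁ + b·p₂ ≈ (0.978, -0.101, 0.181); φ = arcsin(p_z) ≈ 10.41°, λ = atan2(p_y, p_x) ≈ -5.90°.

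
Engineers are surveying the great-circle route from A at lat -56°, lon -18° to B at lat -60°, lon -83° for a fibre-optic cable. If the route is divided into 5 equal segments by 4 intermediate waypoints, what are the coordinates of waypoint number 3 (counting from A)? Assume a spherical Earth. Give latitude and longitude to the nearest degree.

Convert each endpoint to a unit vector on the sphere (x = cos φ cos λ, y = cos φ sin λ, z = sin φ).
The central angle between the endpoints is δ = arccos(p₁·p₂) ≈ 0.581 rad (33.3°).
Interpolate at f = 3/5 with slerp weights a = sin((1−f)δ)/sin δ ≈ 0.420, b = sin(fδ)/sin δ ≈ 0.622.
p = a·p₁ + b·p₂ ≈ (0.261, -0.381, -0.887); φ = arcsin(p_z) ≈ -62.47°, λ = atan2(p_y, p_x) ≈ -55.60°.

≈ lat -62°, lon -56°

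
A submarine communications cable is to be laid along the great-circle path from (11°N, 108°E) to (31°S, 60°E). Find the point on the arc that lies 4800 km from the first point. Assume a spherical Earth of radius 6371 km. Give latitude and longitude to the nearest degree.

≈ (19°S, 77°E)

From cos δ = sin φ₁ sin φ₂ + cos φ₁ cos φ₂ cos Δλ, the central angle is δ ≈ 1.087 rad (62.3°). The total great-circle distance is δ·R ≈ 1.087 × 6371 ≈ 6928 km, so the target fraction is f = 4800/6928 ≈ 0.693.
Interpolate at f ≈ 0.693 with slerp weights a = sin((1−f)δ)/sin δ ≈ 0.370, b = sin(fδ)/sin δ ≈ 0.773.
p = a·p₁ + b·p₂ ≈ (0.219, 0.919, -0.327); φ = arcsin(p_z) ≈ -19.10°, λ = atan2(p_y, p_x) ≈ 76.61°.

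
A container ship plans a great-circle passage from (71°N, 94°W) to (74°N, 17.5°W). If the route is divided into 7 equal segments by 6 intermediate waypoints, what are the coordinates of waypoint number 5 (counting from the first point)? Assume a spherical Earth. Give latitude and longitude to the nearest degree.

≈ (76°N, 40°W)

The haversine formula gives a central angle δ ≈ 0.377 rad (21.6°) between the endpoints.
Interpolate at f = 5/7 with slerp weights a = sin((1−f)δ)/sin δ ≈ 0.292, b = sin(fδ)/sin δ ≈ 0.723.
p = a·p₁ + b·p₂ ≈ (0.183, -0.155, 0.971); φ = arcsin(p_z) ≈ 76.12°, λ = atan2(p_y, p_x) ≈ -40.16°.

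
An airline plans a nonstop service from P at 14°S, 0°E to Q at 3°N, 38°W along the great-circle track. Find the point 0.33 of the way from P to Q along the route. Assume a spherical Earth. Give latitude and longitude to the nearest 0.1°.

Convert each endpoint to a unit vector on the sphere (x = cos φ cos λ, y = cos φ sin λ, z = sin φ).
The central angle between the endpoints is δ = arccos(p₁·p₂) ≈ 0.721 rad (41.3°).
Interpolate at f = 0.33 with slerp weights a = sin((1−f)δ)/sin δ ≈ 0.704, b = sin(fδ)/sin δ ≈ 0.357.
p = a·p₁ + b·p₂ ≈ (0.964, -0.220, -0.152); φ = arcsin(p_z) ≈ -8.72°, λ = atan2(p_y, p_x) ≈ -12.83°.

≈ 8.7°S, 12.8°W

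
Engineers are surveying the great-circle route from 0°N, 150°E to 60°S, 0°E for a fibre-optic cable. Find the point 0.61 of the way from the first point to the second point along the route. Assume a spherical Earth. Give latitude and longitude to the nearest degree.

≈ 65°S, 112°E

The haversine formula gives a central angle δ ≈ 2.019 rad (115.7°) between the endpoints.
Interpolate at f = 0.61 with slerp weights a = sin((1−f)δ)/sin δ ≈ 0.786, b = sin(fδ)/sin δ ≈ 1.046.
p = a·p₁ + b·p₂ ≈ (-0.158, 0.393, -0.906); φ = arcsin(p_z) ≈ -64.95°, λ = atan2(p_y, p_x) ≈ 111.85°.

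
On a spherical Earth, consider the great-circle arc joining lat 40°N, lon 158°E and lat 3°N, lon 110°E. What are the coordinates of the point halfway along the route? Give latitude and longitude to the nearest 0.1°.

≈ lat 23.3°N, lon 130.6°E

Convert each endpoint to a unit vector on the sphere (x = cos φ cos λ, y = cos φ sin λ, z = sin φ).
The central angle between the endpoints is δ = arccos(p₁·p₂) ≈ 0.994 rad (56.9°).
Interpolate at f = 1/2 with slerp weights a = sin((1−f)δ)/sin δ ≈ 0.569, b = sin(fδ)/sin δ ≈ 0.569.
p = a·p₁ + b·p₂ ≈ (-0.598, 0.697, 0.395); φ = arcsin(p_z) ≈ 23.29°, λ = atan2(p_y, p_x) ≈ 130.64°.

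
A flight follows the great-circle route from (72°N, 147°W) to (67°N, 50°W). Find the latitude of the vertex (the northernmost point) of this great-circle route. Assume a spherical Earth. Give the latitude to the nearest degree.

The great circle lies in the plane with unit normal n̂ = (p₁ × p₂)/|p₁ × p₂|.
Here n̂_z ≈ +0.235; the vertex latitude is φ_max = arccos|n̂_z| ≈ 76.4°.

≈ 76°N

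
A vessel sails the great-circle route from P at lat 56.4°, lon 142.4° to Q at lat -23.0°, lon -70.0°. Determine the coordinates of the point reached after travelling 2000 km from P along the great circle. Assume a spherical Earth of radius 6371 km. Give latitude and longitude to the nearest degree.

≈ lat 65°, lon 175°

Convert each endpoint to a unit vector on the sphere (x = cos φ cos λ, y = cos φ sin λ, z = sin φ).
The central angle between the endpoints is δ = arccos(p₁·p₂) ≈ 2.427 rad (139.1°). The total great-circle distance is δ·R ≈ 2.427 × 6371 ≈ 15464 km, so the target fraction is f = 2000/15464 ≈ 0.129.
Interpolate at f ≈ 0.129 with slerp weights a = sin((1−f)δ)/sin δ ≈ 1.307, b = sin(fδ)/sin δ ≈ 0.471.
p = a·p₁ + b·p₂ ≈ (-0.425, 0.034, 0.905); φ = arcsin(p_z) ≈ 64.78°, λ = atan2(p_y, p_x) ≈ 175.47°.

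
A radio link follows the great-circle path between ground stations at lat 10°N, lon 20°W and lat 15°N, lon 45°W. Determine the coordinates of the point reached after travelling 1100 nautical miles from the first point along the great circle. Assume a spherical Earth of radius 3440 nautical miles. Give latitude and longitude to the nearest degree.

≈ lat 14°N, lon 38°W

Write both endpoints as unit vectors p₁, p₂ with components (cos φ cos λ, cos φ sin λ, sin φ).
The central angle between the endpoints is δ = arccos(p₁·p₂) ≈ 0.435 rad (24.9°). The total great-circle distance is δ·R ≈ 0.435 × 3440 ≈ 1495 nmi, so the target fraction is f = 1100/1495 ≈ 0.736.
Interpolate at f ≈ 0.736 with slerp weights a = sin((1−f)δ)/sin δ ≈ 0.272, b = sin(fδ)/sin δ ≈ 0.747.
p = a·p₁ + b·p₂ ≈ (0.762, -0.602, 0.240); φ = arcsin(p_z) ≈ 13.92°, λ = atan2(p_y, p_x) ≈ -38.30°.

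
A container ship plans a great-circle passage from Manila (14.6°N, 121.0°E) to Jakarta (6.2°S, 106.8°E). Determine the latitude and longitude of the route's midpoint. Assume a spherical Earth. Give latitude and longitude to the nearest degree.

≈ (4°N, 114°E)

Write both endpoints as unit vectors p₁, p₂ with components (cos φ cos λ, cos φ sin λ, sin φ).
The central angle between the endpoints is δ = arccos(p₁·p₂) ≈ 0.438 rad (25.1°).
Interpolate at f = 1/2 with slerp weights a = sin((1−f)δ)/sin δ ≈ 0.512, b = sin(fδ)/sin δ ≈ 0.512.
p = a·p₁ + b·p₂ ≈ (-0.403, 0.912, 0.074); φ = arcsin(p_z) ≈ 4.23°, λ = atan2(p_y, p_x) ≈ 113.80°.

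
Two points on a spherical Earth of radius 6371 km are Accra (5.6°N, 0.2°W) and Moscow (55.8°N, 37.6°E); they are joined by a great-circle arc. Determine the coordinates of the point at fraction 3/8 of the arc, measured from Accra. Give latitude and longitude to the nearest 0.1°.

Convert each endpoint to a unit vector on the sphere (x = cos φ cos λ, y = cos φ sin λ, z = sin φ).
The central angle between the endpoints is δ = arccos(p₁·p₂) ≈ 1.021 rad (58.5°).
Interpolate at f = 3/8 with slerp weights a = sin((1−f)δ)/sin δ ≈ 0.699, b = sin(fδ)/sin δ ≈ 0.438.
p = a·p₁ + b·p₂ ≈ (0.890, 0.148, 0.431); φ = arcsin(p_z) ≈ 25.50°, λ = atan2(p_y, p_x) ≈ 9.43°.

≈ (25.5°N, 9.4°E)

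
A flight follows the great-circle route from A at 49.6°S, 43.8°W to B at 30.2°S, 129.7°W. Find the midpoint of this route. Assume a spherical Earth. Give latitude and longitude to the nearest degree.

≈ 49°S, 94°W

Write both endpoints as unit vectors p₁, p₂ with components (cos φ cos λ, cos φ sin λ, sin φ).
The central angle between the endpoints is δ = arccos(p₁·p₂) ≈ 1.134 rad (65.0°).
Interpolate at f = 1/2 with slerp weights a = sin((1−f)δ)/sin δ ≈ 0.593, b = sin(fδ)/sin δ ≈ 0.593.
p = a·p₁ + b·p₂ ≈ (-0.050, -0.660, -0.750); φ = arcsin(p_z) ≈ -48.55°, λ = atan2(p_y, p_x) ≈ -94.33°.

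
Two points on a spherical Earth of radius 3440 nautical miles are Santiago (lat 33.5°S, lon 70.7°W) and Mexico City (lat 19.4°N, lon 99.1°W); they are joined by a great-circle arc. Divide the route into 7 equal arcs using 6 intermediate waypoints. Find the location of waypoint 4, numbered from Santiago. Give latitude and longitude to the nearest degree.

≈ lat 3°S, lon 88°W

Convert each endpoint to a unit vector on the sphere (x = cos φ cos λ, y = cos φ sin λ, z = sin φ).
The central angle between the endpoints is δ = arccos(p₁·p₂) ≈ 1.037 rad (59.4°).
Interpolate at f = 4/7 with slerp weights a = sin((1−f)δ)/sin δ ≈ 0.499, b = sin(fδ)/sin δ ≈ 0.649.
p = a·p₁ + b·p₂ ≈ (0.041, -0.997, -0.060); φ = arcsin(p_z) ≈ -3.45°, λ = atan2(p_y, p_x) ≈ -87.65°.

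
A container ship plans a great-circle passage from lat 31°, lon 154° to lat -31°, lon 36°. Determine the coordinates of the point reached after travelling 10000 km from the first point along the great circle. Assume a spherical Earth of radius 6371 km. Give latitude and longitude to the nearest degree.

≈ lat -15°, lon 73°

From cos δ = sin φ₁ sin φ₂ + cos φ₁ cos φ₂ cos Δλ, the central angle is δ ≈ 2.227 rad (127.6°). The total great-circle distance is δ·R ≈ 2.227 × 6371 ≈ 14189 km, so the target fraction is f = 10000/14189 ≈ 0.705.
Interpolate at f ≈ 0.705 with slerp weights a = sin((1−f)δ)/sin δ ≈ 0.771, b = sin(fδ)/sin δ ≈ 1.262.
p = a·p₁ + b·p₂ ≈ (0.281, 0.926, -0.253); φ = arcsin(p_z) ≈ -14.64°, λ = atan2(p_y, p_x) ≈ 73.12°.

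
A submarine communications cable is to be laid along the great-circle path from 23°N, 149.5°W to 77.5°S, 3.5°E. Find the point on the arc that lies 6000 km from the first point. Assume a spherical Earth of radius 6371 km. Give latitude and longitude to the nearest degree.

Write both endpoints as unit vectors p₁, p₂ with components (cos φ cos λ, cos φ sin λ, sin φ).
The central angle between the endpoints is δ = arccos(p₁·p₂) ≈ 2.164 rad (124.0°). The total great-circle distance is δ·R ≈ 2.164 × 6371 ≈ 13787 km, so the target fraction is f = 6000/13787 ≈ 0.435.
Interpolate at f ≈ 0.435 with slerp weights a = sin((1−f)δ)/sin δ ≈ 1.133, b = sin(fδ)/sin δ ≈ 0.975.
p = a·p₁ + b·p₂ ≈ (-0.688, -0.517, -0.509); φ = arcsin(p_z) ≈ -30.61°, λ = atan2(p_y, p_x) ≈ -143.11°.

≈ 31°S, 143°W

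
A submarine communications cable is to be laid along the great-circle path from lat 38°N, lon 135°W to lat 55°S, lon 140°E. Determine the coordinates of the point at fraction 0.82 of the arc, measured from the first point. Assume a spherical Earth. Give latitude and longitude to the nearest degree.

≈ lat 42°S, lon 166°E

The haversine formula gives a central angle δ ≈ 2.054 rad (117.7°) between the endpoints.
Interpolate at f = 0.82 with slerp weights a = sin((1−f)δ)/sin δ ≈ 0.408, b = sin(fδ)/sin δ ≈ 1.122.
p = a·p₁ + b·p₂ ≈ (-0.721, 0.186, -0.668); φ = arcsin(p_z) ≈ -41.91°, λ = atan2(p_y, p_x) ≈ 165.50°.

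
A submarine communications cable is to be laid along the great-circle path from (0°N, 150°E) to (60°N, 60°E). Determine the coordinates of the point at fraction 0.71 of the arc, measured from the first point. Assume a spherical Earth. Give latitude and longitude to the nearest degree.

≈ (51°N, 104°E)

From cos δ = sin φ₁ sin φ₂ + cos φ₁ cos φ₂ cos Δλ, the central angle is δ ≈ 1.571 rad (90.0°).
Interpolate at f = 0.71 with slerp weights a = sin((1−f)δ)/sin δ ≈ 0.440, b = sin(fδ)/sin δ ≈ 0.898.
p = a·p₁ + b·p₂ ≈ (-0.156, 0.609, 0.778); φ = arcsin(p_z) ≈ 51.05°, λ = atan2(p_y, p_x) ≈ 104.42°.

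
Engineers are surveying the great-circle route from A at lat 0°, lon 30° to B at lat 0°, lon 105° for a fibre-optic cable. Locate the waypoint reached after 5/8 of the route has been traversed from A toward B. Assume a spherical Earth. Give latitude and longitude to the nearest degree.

≈ lat 0°, lon 77°

Convert each endpoint to a unit vector on the sphere (x = cos φ cos λ, y = cos φ sin λ, z = sin φ).
The central angle between the endpoints is δ = arccos(p₁·p₂) ≈ 1.309 rad (75.0°).
Interpolate at f = 5/8 with slerp weights a = sin((1−f)δ)/sin δ ≈ 0.488, b = sin(fδ)/sin δ ≈ 0.756.
p = a·p₁ + b·p₂ ≈ (0.227, 0.974, 0.000); φ = arcsin(p_z) ≈ 0.00°, λ = atan2(p_y, p_x) ≈ 76.88°.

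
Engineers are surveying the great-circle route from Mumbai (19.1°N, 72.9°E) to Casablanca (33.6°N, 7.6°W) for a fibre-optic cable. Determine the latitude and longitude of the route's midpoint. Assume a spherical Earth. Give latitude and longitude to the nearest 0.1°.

≈ (32.9°N, 35.7°E)

Write both endpoints as unit vectors p₁, p₂ with components (cos φ cos λ, cos φ sin λ, sin φ).
The central angle between the endpoints is δ = arccos(p₁·p₂) ≈ 1.255 rad (71.9°).
Interpolate at f = 1/2 with slerp weights a = sin((1−f)δ)/sin δ ≈ 0.618, b = sin(fδ)/sin δ ≈ 0.618.
p = a·p₁ + b·p₂ ≈ (0.681, 0.490, 0.544); φ = arcsin(p_z) ≈ 32.95°, λ = atan2(p_y, p_x) ≈ 35.70°.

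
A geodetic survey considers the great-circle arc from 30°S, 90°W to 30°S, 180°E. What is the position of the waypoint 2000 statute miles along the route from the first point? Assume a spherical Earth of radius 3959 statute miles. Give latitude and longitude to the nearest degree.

From cos δ = sin φ₁ sin φ₂ + cos φ₁ cos φ₂ cos Δλ, the central angle is δ ≈ 1.318 rad (75.5°). The total great-circle distance is δ·R ≈ 1.318 × 3959 ≈ 5218 mi, so the target fraction is f = 2000/5218 ≈ 0.383.
Interpolate at f ≈ 0.383 with slerp weights a = sin((1−f)δ)/sin δ ≈ 0.750, b = sin(fδ)/sin δ ≈ 0.500.
p = a·p₁ + b·p₂ ≈ (-0.433, -0.650, -0.625); φ = arcsin(p_z) ≈ -38.68°, λ = atan2(p_y, p_x) ≈ -123.68°.

≈ 39°S, 124°W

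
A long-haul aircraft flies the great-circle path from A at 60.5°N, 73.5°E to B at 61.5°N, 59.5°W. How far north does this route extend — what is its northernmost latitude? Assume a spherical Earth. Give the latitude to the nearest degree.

≈ 78°N

The great circle lies in the plane with unit normal n̂ = (p₁ × p₂)/|p₁ × p₂|.
Here n̂_z ≈ -0.216; the vertex latitude is φ_max = arccos|n̂_z| ≈ 77.5°.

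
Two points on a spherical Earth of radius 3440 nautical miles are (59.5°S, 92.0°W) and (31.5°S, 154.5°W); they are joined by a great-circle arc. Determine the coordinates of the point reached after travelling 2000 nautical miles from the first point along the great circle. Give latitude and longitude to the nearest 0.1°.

From cos δ = sin φ₁ sin φ₂ + cos φ₁ cos φ₂ cos Δλ, the central angle is δ ≈ 0.863 rad (49.5°). The total great-circle distance is δ·R ≈ 0.863 × 3440 ≈ 2969 nmi, so the target fraction is f = 2000/2969 ≈ 0.674.
Interpolate at f ≈ 0.674 with slerp weights a = sin((1−f)δ)/sin δ ≈ 0.366, b = sin(fδ)/sin δ ≈ 0.723.
p = a·p₁ + b·p₂ ≈ (-0.563, -0.451, -0.693); φ = arcsin(p_z) ≈ -43.86°, λ = atan2(p_y, p_x) ≈ -141.29°.

≈ (43.9°S, 141.3°W)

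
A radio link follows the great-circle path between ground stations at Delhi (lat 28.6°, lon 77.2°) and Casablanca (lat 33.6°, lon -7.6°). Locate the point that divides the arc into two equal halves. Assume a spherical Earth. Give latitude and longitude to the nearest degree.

≈ lat 39°, lon 36°

Write both endpoints as unit vectors p₁, p₂ with components (cos φ cos λ, cos φ sin λ, sin φ).
The central angle between the endpoints is δ = arccos(p₁·p₂) ≈ 1.233 rad (70.7°).
Interpolate at f = 1/2 with slerp weights a = sin((1−f)δ)/sin δ ≈ 0.613, b = sin(fδ)/sin δ ≈ 0.613.
p = a·p₁ + b·p₂ ≈ (0.625, 0.457, 0.633); φ = arcsin(p_z) ≈ 39.24°, λ = atan2(p_y, p_x) ≈ 36.18°.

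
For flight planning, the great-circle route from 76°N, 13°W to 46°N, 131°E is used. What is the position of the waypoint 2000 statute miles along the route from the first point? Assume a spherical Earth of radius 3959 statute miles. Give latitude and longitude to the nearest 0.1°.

Write both endpoints as unit vectors p₁, p₂ with components (cos φ cos λ, cos φ sin λ, sin φ).
The central angle between the endpoints is δ = arccos(p₁·p₂) ≈ 0.974 rad (55.8°). The total great-circle distance is δ·R ≈ 0.974 × 3959 ≈ 3856 mi, so the target fraction is f = 2000/3856 ≈ 0.519.
Interpolate at f ≈ 0.519 with slerp weights a = sin((1−f)δ)/sin δ ≈ 0.546, b = sin(fδ)/sin δ ≈ 0.585.
p = a·p₁ + b·p₂ ≈ (-0.138, 0.277, 0.951); φ = arcsin(p_z) ≈ 71.97°, λ = atan2(p_y, p_x) ≈ 116.46°.

≈ 72.0°N, 116.5°E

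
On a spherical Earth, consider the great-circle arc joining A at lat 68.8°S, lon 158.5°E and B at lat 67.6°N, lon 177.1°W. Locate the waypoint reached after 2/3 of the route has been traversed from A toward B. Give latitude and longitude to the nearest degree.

≈ lat 22°N, lon 173°E

From cos δ = sin φ₁ sin φ₂ + cos φ₁ cos φ₂ cos Δλ, the central angle is δ ≈ 2.399 rad (137.4°).
Interpolate at f = 2/3 with slerp weights a = sin((1−f)δ)/sin δ ≈ 1.060, b = sin(fδ)/sin δ ≈ 1.478.
p = a·p₁ + b·p₂ ≈ (-0.919, 0.112, 0.378); φ = arcsin(p_z) ≈ 22.21°, λ = atan2(p_y, p_x) ≈ 173.05°.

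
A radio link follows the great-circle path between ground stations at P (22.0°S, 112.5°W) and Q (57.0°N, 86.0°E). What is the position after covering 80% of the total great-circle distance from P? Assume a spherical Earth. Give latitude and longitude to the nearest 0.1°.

Write both endpoints as unit vectors p₁, p₂ with components (cos φ cos λ, cos φ sin λ, sin φ).
The central angle between the endpoints is δ = arccos(p₁·p₂) ≈ 2.487 rad (142.5°).
Interpolate at f = 0.80 with slerp weights a = sin((1−f)δ)/sin δ ≈ 0.783, b = sin(fδ)/sin δ ≈ 1.500.
p = a·p₁ + b·p₂ ≈ (-0.221, 0.144, 0.965); φ = arcsin(p_z) ≈ 74.71°, λ = atan2(p_y, p_x) ≈ 146.89°.

≈ (74.7°N, 146.9°E)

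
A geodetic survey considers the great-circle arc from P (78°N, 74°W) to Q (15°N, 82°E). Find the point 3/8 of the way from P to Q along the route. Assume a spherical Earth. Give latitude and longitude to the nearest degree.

≈ (68°N, 71°E)

Write both endpoints as unit vectors p₁, p₂ with components (cos φ cos λ, cos φ sin λ, sin φ).
The central angle between the endpoints is δ = arccos(p₁·p₂) ≈ 1.501 rad (86.0°).
Interpolate at f = 3/8 with slerp weights a = sin((1−f)δ)/sin δ ≈ 0.808, b = sin(fδ)/sin δ ≈ 0.535.
p = a·p₁ + b·p₂ ≈ (0.118, 0.350, 0.929); φ = arcsin(p_z) ≈ 68.31°, λ = atan2(p_y, p_x) ≈ 71.34°.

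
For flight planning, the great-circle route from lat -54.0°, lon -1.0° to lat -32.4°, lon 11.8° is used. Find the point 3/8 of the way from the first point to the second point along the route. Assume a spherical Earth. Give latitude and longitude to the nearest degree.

≈ lat -46°, lon 5°

Convert each endpoint to a unit vector on the sphere (x = cos φ cos λ, y = cos φ sin λ, z = sin φ).
The central angle between the endpoints is δ = arccos(p₁·p₂) ≈ 0.409 rad (23.4°).
Interpolate at f = 3/8 with slerp weights a = sin((1−f)δ)/sin δ ≈ 0.636, b = sin(fδ)/sin δ ≈ 0.384.
p = a·p₁ + b·p₂ ≈ (0.691, 0.060, -0.720); φ = arcsin(p_z) ≈ -46.07°, λ = atan2(p_y, p_x) ≈ 4.95°.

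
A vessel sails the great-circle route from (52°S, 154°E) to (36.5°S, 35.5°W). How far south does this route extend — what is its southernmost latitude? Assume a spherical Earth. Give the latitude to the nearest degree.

≈ 85°S

The great circle lies in the plane with unit normal n̂ = (p₁ × p₂)/|p₁ × p₂|.
Here n̂_z ≈ +0.082; the vertex latitude is φ_max = arccos|n̂_z| ≈ 85.3°.
Check via Clairaut: cos φ_max = |cos φ₁| · sin C = cos(52.0°)·sin(172.4°) ≈ 0.082, again giving ≈ 85.3°.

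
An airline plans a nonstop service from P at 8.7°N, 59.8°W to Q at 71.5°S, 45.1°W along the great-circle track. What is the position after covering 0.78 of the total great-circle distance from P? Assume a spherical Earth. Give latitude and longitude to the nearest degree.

≈ 54°S, 53°W

Write both endpoints as unit vectors p₁, p₂ with components (cos φ cos λ, cos φ sin λ, sin φ).
The central angle between the endpoints is δ = arccos(p₁·p₂) ≈ 1.410 rad (80.8°).
Interpolate at f = 0.78 with slerp weights a = sin((1−f)δ)/sin δ ≈ 0.309, b = sin(fδ)/sin δ ≈ 0.903.
p = a·p₁ + b·p₂ ≈ (0.356, -0.467, -0.809); φ = arcsin(p_z) ≈ -54.03°, λ = atan2(p_y, p_x) ≈ -52.69°.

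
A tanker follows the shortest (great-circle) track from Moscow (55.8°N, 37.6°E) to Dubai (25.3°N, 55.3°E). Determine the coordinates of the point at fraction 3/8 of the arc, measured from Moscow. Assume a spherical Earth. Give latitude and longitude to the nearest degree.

Convert each endpoint to a unit vector on the sphere (x = cos φ cos λ, y = cos φ sin λ, z = sin φ).
The central angle between the endpoints is δ = arccos(p₁·p₂) ≈ 0.578 rad (33.1°).
Interpolate at f = 3/8 with slerp weights a = sin((1−f)δ)/sin δ ≈ 0.647, b = sin(fδ)/sin δ ≈ 0.394.
p = a·p₁ + b·p₂ ≈ (0.491, 0.514, 0.703); φ = arcsin(p_z) ≈ 44.69°, λ = atan2(p_y, p_x) ≈ 46.35°.

≈ (45°N, 46°E)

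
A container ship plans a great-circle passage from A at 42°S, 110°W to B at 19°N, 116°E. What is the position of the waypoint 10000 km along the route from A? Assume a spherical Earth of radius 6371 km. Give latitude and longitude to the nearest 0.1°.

≈ 12.0°S, 149.1°E

The haversine formula gives a central angle δ ≈ 2.355 rad (134.9°) between the endpoints. The total great-circle distance is δ·R ≈ 2.355 × 6371 ≈ 15001 km, so the target fraction is f = 10000/15001 ≈ 0.667.
Interpolate at f ≈ 0.667 with slerp weights a = sin((1−f)δ)/sin δ ≈ 0.998, b = sin(fδ)/sin δ ≈ 1.412.
p = a·p₁ + b·p₂ ≈ (-0.839, 0.503, -0.208); φ = arcsin(p_z) ≈ -12.01°, λ = atan2(p_y, p_x) ≈ 149.05°.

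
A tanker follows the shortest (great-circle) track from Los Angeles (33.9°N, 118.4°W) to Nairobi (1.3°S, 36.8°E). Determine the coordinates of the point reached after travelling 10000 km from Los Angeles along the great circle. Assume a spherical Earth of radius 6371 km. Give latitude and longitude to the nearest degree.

≈ (39°N, 4°E)

The haversine formula gives a central angle δ ≈ 2.443 rad (140.0°) between the endpoints. The total great-circle distance is δ·R ≈ 2.443 × 6371 ≈ 15566 km, so the target fraction is f = 10000/15566 ≈ 0.642.
Interpolate at f ≈ 0.642 with slerp weights a = sin((1−f)δ)/sin δ ≈ 1.192, b = sin(fδ)/sin δ ≈ 1.555.
p = a·p₁ + b·p₂ ≈ (0.774, 0.061, 0.630); φ = arcsin(p_z) ≈ 39.04°, λ = atan2(p_y, p_x) ≈ 4.49°.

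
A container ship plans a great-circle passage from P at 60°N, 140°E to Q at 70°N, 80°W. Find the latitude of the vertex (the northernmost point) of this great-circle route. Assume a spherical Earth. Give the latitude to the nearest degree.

≈ 81°N

The great circle lies in the plane with unit normal n̂ = (p₁ × p₂)/|p₁ × p₂|.
Here n̂_z ≈ +0.150; the vertex latitude is φ_max = arccos|n̂_z| ≈ 81.3°.
Check via Clairaut: cos φ_max = |cos φ₁| · sin C = cos(60.0°)·sin(17.5°) ≈ 0.150, again giving ≈ 81.3°.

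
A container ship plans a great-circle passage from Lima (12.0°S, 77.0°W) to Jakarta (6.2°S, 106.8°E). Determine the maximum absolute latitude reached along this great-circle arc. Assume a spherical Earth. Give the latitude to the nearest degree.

≈ 78°S

The great circle lies in the plane with unit normal n̂ = (p₁ × p₂)/|p₁ × p₂|.
Here n̂_z ≈ -0.202; the vertex latitude is φ_max = arccos|n̂_z| ≈ 78.3°.
Check via Clairaut: cos φ_max = |cos φ₁| · sin C = cos(12.0°)·sin(168.1°) ≈ 0.202, again giving ≈ 78.3°.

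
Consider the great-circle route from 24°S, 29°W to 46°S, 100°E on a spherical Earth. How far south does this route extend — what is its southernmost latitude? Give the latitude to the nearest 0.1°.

≈ 60.3°S

The great circle lies in the plane with unit normal n̂ = (p₁ × p₂)/|p₁ × p₂|.
Here n̂_z ≈ +0.496; the vertex latitude is φ_max = arccos|n̂_z| ≈ 60.3°.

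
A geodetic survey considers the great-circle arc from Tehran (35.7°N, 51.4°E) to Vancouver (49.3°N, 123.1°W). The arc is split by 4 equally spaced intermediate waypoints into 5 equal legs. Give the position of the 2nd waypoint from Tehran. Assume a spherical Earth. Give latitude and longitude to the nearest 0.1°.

The haversine formula gives a central angle δ ≈ 1.656 rad (94.9°) between the endpoints.
Interpolate at f = 2/5 with slerp weights a = sin((1−f)δ)/sin δ ≈ 0.841, b = sin(fδ)/sin δ ≈ 0.617.
p = a·p₁ + b·p₂ ≈ (0.206, 0.197, 0.959); φ = arcsin(p_z) ≈ 73.45°, λ = atan2(p_y, p_x) ≈ 43.62°.

≈ 73.4°N, 43.6°E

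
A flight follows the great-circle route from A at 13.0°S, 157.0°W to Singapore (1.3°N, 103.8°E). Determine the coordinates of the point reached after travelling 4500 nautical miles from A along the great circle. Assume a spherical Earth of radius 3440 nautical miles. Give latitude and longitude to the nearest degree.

≈ 4°S, 128°E

The haversine formula gives a central angle δ ≈ 1.732 rad (99.3°) between the endpoints. The total great-circle distance is δ·R ≈ 1.732 × 3440 ≈ 5959 nmi, so the target fraction is f = 4500/5959 ≈ 0.755.
Interpolate at f ≈ 0.755 with slerp weights a = sin((1−f)δ)/sin δ ≈ 0.417, b = sin(fδ)/sin δ ≈ 0.978.
p = a·p₁ + b·p₂ ≈ (-0.607, 0.791, -0.072); φ = arcsin(p_z) ≈ -4.11°, λ = atan2(p_y, p_x) ≈ 127.51°.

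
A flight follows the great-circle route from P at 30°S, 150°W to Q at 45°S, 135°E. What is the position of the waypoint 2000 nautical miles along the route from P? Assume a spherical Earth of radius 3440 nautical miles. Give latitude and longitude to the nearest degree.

≈ 45°S, 172°E

Convert each endpoint to a unit vector on the sphere (x = cos φ cos λ, y = cos φ sin λ, z = sin φ).
The central angle between the endpoints is δ = arccos(p₁·p₂) ≈ 1.033 rad (59.2°). The total great-circle distance is δ·R ≈ 1.033 × 3440 ≈ 3554 nmi, so the target fraction is f = 2000/3554 ≈ 0.563.
Interpolate at f ≈ 0.563 with slerp weights a = sin((1−f)δ)/sin δ ≈ 0.508, b = sin(fδ)/sin δ ≈ 0.639.
p = a·p₁ + b·p₂ ≈ (-0.701, 0.100, -0.706); φ = arcsin(p_z) ≈ -44.93°, λ = atan2(p_y, p_x) ≈ 171.91°.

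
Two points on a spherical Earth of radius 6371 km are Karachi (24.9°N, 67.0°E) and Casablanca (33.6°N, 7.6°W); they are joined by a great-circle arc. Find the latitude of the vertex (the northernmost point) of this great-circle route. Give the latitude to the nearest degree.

The great circle lies in the plane with unit normal n̂ = (p₁ × p₂)/|p₁ × p₂|.
Here n̂_z ≈ -0.808; the vertex latitude is φ_max = arccos|n̂_z| ≈ 36.1°.
Check via Clairaut: cos φ_max = |cos φ₁| · sin C = cos(24.9°)·sin(63.0°) ≈ 0.808, again giving ≈ 36.1°.

≈ 36°N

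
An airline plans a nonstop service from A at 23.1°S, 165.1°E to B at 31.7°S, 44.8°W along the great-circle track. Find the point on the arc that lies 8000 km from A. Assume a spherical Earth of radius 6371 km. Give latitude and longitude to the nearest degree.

≈ 63°S, 100°W

Write both endpoints as unit vectors p₁, p₂ with components (cos φ cos λ, cos φ sin λ, sin φ).
The central angle between the endpoints is δ = arccos(p₁·p₂) ≈ 2.063 rad (118.2°). The total great-circle distance is δ·R ≈ 2.063 × 6371 ≈ 13141 km, so the target fraction is f = 8000/13141 ≈ 0.609.
Interpolate at f ≈ 0.609 with slerp weights a = sin((1−f)δ)/sin δ ≈ 0.819, b = sin(fδ)/sin δ ≈ 1.079.
p = a·p₁ + b·p₂ ≈ (-0.077, -0.453, -0.888); φ = arcsin(p_z) ≈ -62.65°, λ = atan2(p_y, p_x) ≈ -99.66°.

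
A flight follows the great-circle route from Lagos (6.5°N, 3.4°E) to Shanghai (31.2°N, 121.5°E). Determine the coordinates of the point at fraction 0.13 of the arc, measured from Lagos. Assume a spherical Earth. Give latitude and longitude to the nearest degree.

From cos δ = sin φ₁ sin φ₂ + cos φ₁ cos φ₂ cos Δλ, the central angle is δ ≈ 1.919 rad (110.0°).
Interpolate at f = 0.13 with slerp weights a = sin((1−f)δ)/sin δ ≈ 1.059, b = sin(fδ)/sin δ ≈ 0.263.
p = a·p₁ + b·p₂ ≈ (0.933, 0.254, 0.256); φ = arcsin(p_z) ≈ 14.83°, λ = atan2(p_y, p_x) ≈ 15.24°.

≈ 15°N, 15°E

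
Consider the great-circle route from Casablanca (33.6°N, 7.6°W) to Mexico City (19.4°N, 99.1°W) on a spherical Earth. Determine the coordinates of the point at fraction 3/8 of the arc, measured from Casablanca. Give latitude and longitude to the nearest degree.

Convert each endpoint to a unit vector on the sphere (x = cos φ cos λ, y = cos φ sin λ, z = sin φ).
The central angle between the endpoints is δ = arccos(p₁·p₂) ≈ 1.407 rad (80.6°).
Interpolate at f = 3/8 with slerp weights a = sin((1−f)δ)/sin δ ≈ 0.781, b = sin(fδ)/sin δ ≈ 0.510.
p = a·p₁ + b·p₂ ≈ (0.568, -0.561, 0.602); φ = arcsin(p_z) ≈ 36.98°, λ = atan2(p_y, p_x) ≈ -44.63°.

≈ 37°N, 45°W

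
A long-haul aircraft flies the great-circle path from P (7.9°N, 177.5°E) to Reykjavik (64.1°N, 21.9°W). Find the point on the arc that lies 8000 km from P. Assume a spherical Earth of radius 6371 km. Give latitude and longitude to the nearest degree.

≈ (77°N, 144°W)

From cos δ = sin φ₁ sin φ₂ + cos φ₁ cos φ₂ cos Δλ, the central angle is δ ≈ 1.859 rad (106.5°). The total great-circle distance is δ·R ≈ 1.859 × 6371 ≈ 11845 km, so the target fraction is f = 8000/11845 ≈ 0.675.
Interpolate at f ≈ 0.675 with slerp weights a = sin((1−f)δ)/sin δ ≈ 0.592, b = sin(fδ)/sin δ ≈ 0.992.
p = a·p₁ + b·p₂ ≈ (-0.184, -0.136, 0.973); φ = arcsin(p_z) ≈ 76.78°, λ = atan2(p_y, p_x) ≈ -143.52°.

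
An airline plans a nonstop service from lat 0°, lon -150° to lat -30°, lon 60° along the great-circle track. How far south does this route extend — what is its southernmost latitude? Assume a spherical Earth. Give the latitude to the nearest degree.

≈ -49°

The great circle lies in the plane with unit normal n̂ = (p₁ × p₂)/|p₁ × p₂|.
Here n̂_z ≈ -0.655; the vertex latitude is φ_max = arccos|n̂_z| ≈ 49.1°.
Check via Clairaut: cos φ_max = |cos φ₁| · sin C = cos(0.0°)·sin(139.1°) ≈ 0.655, again giving ≈ 49.1°.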